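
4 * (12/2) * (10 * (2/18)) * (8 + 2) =800/3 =266.67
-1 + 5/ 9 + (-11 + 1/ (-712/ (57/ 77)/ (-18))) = -2818819/ 246708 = -11.43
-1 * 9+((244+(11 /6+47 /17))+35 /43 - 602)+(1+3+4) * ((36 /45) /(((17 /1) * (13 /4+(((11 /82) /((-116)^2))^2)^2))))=-361.47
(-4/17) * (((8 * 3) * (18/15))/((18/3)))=-96/85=-1.13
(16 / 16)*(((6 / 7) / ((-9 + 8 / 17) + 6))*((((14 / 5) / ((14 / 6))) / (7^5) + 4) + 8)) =-102859452 / 25294535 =-4.07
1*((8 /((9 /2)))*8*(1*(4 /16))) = 32 /9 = 3.56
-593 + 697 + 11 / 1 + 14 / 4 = 237 / 2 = 118.50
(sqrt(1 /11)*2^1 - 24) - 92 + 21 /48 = -1849 /16 + 2*sqrt(11) /11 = -114.96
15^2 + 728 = 953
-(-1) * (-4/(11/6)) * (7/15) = -56/55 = -1.02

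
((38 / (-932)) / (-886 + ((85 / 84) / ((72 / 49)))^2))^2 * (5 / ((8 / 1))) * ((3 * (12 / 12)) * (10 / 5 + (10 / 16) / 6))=198419151882240 / 23722977767461573616929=0.00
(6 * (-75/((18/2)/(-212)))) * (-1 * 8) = -84800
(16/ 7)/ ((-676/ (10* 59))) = -2360/ 1183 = -1.99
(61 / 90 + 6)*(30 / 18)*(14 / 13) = 11.99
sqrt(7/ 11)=sqrt(77)/ 11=0.80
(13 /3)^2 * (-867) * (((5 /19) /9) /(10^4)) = -48841 /1026000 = -0.05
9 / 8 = 1.12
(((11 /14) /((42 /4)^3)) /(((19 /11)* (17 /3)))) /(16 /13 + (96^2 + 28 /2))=3146 /418803359121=0.00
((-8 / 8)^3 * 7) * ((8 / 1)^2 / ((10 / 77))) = -17248 / 5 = -3449.60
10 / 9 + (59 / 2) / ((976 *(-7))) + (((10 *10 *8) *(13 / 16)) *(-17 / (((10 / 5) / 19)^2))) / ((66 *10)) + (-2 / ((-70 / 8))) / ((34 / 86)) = -173545344473 / 114982560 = -1509.32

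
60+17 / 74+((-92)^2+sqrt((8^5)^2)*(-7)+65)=-16338221 / 74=-220786.77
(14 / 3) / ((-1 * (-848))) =0.01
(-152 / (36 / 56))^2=4528384 / 81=55905.98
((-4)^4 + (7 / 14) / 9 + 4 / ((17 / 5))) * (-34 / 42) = -78713 / 378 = -208.24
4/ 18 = 2/ 9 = 0.22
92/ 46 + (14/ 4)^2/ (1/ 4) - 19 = 32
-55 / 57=-0.96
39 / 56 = 0.70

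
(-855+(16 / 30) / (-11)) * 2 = -282166 / 165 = -1710.10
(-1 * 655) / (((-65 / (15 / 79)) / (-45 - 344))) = -764385 / 1027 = -744.29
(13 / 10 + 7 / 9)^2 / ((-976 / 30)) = -34969 / 263520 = -0.13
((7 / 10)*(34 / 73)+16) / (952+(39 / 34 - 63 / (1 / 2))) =202606 / 10264895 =0.02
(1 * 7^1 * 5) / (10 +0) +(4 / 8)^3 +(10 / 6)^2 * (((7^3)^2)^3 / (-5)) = -65136543916417699 / 72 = -904674221061356.93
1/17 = 0.06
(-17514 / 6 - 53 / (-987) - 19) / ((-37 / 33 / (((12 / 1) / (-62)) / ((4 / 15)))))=-1435377735 / 754726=-1901.85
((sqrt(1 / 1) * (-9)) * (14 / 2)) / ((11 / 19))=-1197 / 11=-108.82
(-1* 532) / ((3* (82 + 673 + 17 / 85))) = -665 / 2832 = -0.23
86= 86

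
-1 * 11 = -11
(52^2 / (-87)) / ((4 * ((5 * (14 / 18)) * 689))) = -156 / 53795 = -0.00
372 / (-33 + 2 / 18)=-837 / 74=-11.31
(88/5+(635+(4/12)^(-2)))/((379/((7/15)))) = 23156/28425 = 0.81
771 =771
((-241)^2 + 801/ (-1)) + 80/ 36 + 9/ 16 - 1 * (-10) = 8250161/ 144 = 57292.78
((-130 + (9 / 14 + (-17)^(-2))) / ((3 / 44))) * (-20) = 76760200 / 2023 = 37943.75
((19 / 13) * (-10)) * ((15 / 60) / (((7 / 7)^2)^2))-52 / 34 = -2291 / 442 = -5.18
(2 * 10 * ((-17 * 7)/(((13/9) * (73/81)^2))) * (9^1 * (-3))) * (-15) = -56917331100/69277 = -821590.59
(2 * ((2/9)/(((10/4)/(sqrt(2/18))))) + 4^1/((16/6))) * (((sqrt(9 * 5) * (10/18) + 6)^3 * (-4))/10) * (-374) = 214663.00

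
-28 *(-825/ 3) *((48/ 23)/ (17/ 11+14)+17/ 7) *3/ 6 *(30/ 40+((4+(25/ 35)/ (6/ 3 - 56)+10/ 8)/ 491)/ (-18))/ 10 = 6477021707915/ 8759483208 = 739.43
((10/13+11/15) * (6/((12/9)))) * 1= 879/130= 6.76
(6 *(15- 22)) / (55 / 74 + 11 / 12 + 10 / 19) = -19.21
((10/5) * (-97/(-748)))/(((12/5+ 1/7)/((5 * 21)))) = 356475/33286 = 10.71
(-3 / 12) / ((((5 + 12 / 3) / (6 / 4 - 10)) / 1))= 17 / 72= 0.24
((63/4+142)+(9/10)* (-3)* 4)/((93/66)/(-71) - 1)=-2295359/15930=-144.09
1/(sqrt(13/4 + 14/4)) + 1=2*sqrt(3)/9 + 1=1.38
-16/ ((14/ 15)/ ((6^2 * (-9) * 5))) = 27771.43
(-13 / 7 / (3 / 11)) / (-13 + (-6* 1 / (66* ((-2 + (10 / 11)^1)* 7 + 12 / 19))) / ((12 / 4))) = 209352 / 399539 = 0.52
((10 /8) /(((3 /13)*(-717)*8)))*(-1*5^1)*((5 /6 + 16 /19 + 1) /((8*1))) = 99125 /62774784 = 0.00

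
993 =993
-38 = -38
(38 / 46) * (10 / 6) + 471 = 32594 / 69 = 472.38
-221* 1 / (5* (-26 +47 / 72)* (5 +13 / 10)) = 3536 / 12775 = 0.28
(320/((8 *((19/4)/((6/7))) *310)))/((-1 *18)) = -16/12369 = -0.00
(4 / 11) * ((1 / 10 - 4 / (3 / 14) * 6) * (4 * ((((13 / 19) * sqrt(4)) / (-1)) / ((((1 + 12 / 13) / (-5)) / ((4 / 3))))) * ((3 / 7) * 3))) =-36309312 / 36575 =-992.74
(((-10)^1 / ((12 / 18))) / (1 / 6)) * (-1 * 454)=40860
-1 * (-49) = 49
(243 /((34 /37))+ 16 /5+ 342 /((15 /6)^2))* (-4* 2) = -1096028 /425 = -2578.89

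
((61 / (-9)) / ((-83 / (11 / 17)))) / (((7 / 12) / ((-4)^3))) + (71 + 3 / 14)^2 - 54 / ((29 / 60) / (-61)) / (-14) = 110169539021 / 24060372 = 4578.88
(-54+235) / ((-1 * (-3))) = 60.33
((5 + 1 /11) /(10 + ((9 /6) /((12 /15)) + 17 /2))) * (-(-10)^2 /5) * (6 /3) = -17920 /1793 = -9.99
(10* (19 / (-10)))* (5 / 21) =-95 / 21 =-4.52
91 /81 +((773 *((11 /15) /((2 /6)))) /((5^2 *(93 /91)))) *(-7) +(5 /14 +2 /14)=-291467069 /627750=-464.30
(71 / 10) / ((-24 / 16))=-71 / 15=-4.73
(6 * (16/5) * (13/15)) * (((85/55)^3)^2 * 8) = 80329829632/44289025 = 1813.76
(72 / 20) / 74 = 9 / 185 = 0.05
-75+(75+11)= 11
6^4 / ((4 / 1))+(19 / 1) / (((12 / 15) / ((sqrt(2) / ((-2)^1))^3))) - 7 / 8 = 2585 / 8 - 95 * sqrt(2) / 16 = 314.73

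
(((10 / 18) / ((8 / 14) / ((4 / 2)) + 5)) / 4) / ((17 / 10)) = 175 / 11322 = 0.02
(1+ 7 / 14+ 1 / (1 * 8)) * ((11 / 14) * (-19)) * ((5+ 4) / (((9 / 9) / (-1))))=24453 / 112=218.33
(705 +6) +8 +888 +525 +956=3088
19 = 19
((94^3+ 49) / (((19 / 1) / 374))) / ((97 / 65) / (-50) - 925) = -1009634411500 / 57120593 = -17675.49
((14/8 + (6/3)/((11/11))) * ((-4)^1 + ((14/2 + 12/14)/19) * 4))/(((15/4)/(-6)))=1872/133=14.08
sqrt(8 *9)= 6 *sqrt(2)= 8.49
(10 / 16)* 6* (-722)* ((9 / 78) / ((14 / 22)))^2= -5896935 / 66248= -89.01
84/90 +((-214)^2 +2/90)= 2060863/45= 45796.96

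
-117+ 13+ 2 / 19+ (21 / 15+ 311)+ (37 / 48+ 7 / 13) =12437807 / 59280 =209.81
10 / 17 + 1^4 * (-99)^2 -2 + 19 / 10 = 1666253 / 170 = 9801.49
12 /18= 2 /3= 0.67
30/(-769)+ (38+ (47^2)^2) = 3752503881/769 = 4879718.96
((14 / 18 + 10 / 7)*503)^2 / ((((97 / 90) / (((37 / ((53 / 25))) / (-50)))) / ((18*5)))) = -9043515744650 / 251909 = -35899931.10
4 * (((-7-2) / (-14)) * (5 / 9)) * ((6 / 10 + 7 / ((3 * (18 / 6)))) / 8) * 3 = 31 / 42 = 0.74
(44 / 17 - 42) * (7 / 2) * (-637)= 1493765 / 17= 87868.53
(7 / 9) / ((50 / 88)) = 308 / 225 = 1.37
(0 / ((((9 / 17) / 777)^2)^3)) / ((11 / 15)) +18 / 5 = 18 / 5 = 3.60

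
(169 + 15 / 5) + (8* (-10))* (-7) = 732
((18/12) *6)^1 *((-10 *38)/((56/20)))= -8550/7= -1221.43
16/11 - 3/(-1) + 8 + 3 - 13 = 27/11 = 2.45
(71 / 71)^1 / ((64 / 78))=39 / 32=1.22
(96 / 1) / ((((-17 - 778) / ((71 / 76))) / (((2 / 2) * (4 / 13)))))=-2272 / 65455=-0.03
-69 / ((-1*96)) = 23 / 32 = 0.72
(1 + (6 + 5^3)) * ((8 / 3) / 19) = 352 / 19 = 18.53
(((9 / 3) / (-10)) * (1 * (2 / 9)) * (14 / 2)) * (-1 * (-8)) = -56 / 15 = -3.73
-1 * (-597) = 597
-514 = -514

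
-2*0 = 0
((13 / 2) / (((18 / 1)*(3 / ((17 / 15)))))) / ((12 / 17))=3757 / 19440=0.19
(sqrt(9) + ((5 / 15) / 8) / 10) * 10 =721 / 24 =30.04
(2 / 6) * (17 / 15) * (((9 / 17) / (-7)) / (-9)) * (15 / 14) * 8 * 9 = 0.24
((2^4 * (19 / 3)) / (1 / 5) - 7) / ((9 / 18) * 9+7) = 2998 / 69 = 43.45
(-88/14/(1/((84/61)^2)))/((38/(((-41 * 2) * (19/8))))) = 61.09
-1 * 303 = -303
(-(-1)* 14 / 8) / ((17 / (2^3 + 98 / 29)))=1155 / 986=1.17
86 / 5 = 17.20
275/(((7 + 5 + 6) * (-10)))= -55/36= -1.53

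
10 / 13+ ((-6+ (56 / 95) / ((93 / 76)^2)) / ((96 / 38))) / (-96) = 1026306881 / 1295274240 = 0.79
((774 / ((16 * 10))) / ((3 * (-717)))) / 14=-43 / 267680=-0.00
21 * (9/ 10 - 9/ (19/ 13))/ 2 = -55.21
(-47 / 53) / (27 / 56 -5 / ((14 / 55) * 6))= 1128 / 3551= 0.32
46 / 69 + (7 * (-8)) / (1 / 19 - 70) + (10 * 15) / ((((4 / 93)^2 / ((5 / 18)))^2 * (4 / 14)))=11837123.66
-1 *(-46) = 46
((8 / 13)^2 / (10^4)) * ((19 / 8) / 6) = 19 / 1267500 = 0.00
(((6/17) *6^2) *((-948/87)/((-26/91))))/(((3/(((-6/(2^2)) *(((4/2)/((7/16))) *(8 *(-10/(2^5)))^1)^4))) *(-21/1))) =232980480000/1183693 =196825.09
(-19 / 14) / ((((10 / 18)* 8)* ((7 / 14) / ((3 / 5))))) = -513 / 1400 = -0.37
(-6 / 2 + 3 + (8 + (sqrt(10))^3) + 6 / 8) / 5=7 / 4 + 2 * sqrt(10)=8.07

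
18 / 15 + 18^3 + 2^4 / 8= 29176 / 5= 5835.20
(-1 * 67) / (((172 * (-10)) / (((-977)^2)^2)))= 61045415993347 / 1720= 35491520926.36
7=7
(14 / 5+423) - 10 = 2079 / 5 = 415.80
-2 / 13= -0.15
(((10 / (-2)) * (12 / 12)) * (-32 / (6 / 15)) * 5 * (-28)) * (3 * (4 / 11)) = -672000 / 11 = -61090.91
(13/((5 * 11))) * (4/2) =0.47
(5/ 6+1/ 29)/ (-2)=-151/ 348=-0.43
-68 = -68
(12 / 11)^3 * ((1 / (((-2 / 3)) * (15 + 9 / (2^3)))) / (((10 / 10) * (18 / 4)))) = -1536 / 57233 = -0.03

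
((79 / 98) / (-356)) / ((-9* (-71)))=-79 / 22293432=-0.00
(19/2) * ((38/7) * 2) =722/7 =103.14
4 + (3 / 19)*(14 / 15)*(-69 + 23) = -264 / 95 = -2.78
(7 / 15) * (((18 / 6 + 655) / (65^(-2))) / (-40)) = -389207 / 12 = -32433.92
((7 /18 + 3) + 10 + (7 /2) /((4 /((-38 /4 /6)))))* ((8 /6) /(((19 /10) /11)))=190135 /2052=92.66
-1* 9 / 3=-3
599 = 599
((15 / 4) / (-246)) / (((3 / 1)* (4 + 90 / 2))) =-5 / 48216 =-0.00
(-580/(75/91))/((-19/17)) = 179452/285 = 629.66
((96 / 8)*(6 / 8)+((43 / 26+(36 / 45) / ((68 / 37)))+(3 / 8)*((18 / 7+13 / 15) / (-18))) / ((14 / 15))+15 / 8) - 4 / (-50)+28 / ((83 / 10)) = 35571434669 / 2157136800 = 16.49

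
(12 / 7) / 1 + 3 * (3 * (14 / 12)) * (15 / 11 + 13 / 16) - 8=40813 / 2464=16.56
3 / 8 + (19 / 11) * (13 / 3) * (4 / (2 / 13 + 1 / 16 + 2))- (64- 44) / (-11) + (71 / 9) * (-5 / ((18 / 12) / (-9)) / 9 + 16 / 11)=58570543 / 1095336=53.47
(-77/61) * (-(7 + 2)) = 693/61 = 11.36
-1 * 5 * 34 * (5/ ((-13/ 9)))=7650/ 13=588.46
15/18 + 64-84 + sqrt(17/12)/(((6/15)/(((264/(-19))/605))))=-115/6-2 *sqrt(51)/209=-19.24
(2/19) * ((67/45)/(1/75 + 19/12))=2680/27303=0.10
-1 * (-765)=765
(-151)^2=22801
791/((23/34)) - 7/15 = 403249/345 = 1168.84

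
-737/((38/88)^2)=-1426832/361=-3952.44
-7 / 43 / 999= -0.00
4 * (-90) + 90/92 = -16515/46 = -359.02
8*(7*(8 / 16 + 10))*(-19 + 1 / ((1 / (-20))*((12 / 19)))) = -29792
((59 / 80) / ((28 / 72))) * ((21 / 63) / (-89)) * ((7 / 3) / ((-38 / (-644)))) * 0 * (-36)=0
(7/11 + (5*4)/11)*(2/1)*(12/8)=81/11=7.36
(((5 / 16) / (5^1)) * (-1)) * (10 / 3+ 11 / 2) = -53 / 96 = -0.55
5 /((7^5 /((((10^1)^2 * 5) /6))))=1250 /50421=0.02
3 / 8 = 0.38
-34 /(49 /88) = -2992 /49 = -61.06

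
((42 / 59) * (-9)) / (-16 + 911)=-378 / 52805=-0.01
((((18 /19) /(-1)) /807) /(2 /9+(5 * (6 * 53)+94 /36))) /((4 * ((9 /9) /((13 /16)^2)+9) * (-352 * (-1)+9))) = -1521 /31334451483019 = -0.00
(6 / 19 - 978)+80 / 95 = -18560 / 19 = -976.84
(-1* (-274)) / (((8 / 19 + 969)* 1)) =5206 / 18419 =0.28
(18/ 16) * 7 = 63/ 8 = 7.88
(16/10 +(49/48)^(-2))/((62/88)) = 1352032/372155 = 3.63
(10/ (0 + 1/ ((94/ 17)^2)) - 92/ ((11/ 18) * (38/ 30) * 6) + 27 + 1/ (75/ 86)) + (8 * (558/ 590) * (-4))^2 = 19396362321643/ 15769191075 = 1230.02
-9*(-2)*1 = 18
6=6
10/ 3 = 3.33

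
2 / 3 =0.67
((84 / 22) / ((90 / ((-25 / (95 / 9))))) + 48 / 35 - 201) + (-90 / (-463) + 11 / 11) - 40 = -807879939 / 3386845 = -238.53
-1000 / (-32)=125 / 4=31.25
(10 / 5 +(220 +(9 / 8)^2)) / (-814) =-1299 / 4736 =-0.27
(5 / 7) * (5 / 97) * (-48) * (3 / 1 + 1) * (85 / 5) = -81600 / 679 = -120.18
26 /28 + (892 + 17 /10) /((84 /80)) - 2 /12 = 17890 /21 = 851.90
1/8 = 0.12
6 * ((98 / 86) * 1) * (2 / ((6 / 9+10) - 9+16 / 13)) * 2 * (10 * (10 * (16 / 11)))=73382400 / 53449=1372.94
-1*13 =-13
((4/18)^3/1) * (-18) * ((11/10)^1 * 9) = -88/45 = -1.96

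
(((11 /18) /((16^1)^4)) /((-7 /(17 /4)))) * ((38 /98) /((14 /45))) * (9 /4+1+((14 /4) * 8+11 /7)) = -16326035 /70493667328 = -0.00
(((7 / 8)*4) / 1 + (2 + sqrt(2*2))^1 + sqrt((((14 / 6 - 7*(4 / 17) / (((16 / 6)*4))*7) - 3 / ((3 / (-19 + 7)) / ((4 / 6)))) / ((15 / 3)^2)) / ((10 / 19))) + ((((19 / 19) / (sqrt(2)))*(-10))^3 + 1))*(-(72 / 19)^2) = -44064 / 361 - 432*sqrt(731595) / 30685 + 1296000*sqrt(2) / 361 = 4942.96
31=31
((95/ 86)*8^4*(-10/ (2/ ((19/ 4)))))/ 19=-243200/ 43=-5655.81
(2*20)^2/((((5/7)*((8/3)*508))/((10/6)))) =350/127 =2.76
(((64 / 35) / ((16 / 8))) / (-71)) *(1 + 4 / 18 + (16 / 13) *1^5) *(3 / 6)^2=-0.01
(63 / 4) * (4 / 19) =63 / 19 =3.32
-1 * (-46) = 46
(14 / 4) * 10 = 35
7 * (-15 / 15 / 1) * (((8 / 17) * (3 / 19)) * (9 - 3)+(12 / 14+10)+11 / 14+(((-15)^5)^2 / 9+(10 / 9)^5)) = -17108549332371519835 / 38145654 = -448505859471.48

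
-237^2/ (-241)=56169/ 241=233.07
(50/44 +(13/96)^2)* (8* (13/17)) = 1521767/215424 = 7.06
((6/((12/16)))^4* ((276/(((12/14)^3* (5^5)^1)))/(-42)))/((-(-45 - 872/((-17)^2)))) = -333519872/1170871875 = -0.28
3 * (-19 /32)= -57 /32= -1.78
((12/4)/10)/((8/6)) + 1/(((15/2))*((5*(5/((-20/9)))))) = 1151/5400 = 0.21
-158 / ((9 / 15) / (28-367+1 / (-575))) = 30798308 / 345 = 89270.46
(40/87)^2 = 1600/7569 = 0.21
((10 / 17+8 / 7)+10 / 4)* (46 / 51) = 23161 / 6069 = 3.82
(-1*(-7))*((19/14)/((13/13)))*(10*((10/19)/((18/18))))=50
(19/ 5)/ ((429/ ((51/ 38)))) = 17/ 1430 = 0.01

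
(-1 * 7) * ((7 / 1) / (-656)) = 49 / 656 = 0.07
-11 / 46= -0.24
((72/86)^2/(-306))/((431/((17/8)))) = -9/796919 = -0.00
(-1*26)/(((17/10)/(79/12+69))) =-58955/51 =-1155.98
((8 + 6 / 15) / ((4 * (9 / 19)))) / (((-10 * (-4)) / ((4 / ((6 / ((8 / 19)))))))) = 7 / 225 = 0.03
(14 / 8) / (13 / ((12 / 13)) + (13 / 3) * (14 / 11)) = 231 / 2587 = 0.09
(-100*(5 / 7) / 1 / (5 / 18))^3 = -5832000000 / 343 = -17002915.45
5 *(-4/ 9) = -20/ 9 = -2.22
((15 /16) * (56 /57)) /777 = 5 /4218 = 0.00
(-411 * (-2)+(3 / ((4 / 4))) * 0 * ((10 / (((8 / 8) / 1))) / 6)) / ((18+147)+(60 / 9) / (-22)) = 27126 / 5435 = 4.99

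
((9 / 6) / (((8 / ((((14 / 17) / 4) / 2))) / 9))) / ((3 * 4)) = 63 / 4352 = 0.01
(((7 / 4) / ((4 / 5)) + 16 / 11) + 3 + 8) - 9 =5.64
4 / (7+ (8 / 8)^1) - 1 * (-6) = 13 / 2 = 6.50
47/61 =0.77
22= 22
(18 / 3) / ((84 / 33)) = 33 / 14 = 2.36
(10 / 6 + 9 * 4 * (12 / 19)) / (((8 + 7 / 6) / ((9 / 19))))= 25038 / 19855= 1.26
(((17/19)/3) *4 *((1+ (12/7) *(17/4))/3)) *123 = 161704/399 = 405.27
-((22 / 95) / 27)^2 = -484 / 6579225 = -0.00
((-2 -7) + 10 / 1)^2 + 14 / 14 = 2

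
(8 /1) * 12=96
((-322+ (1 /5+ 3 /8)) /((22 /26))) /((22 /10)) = -167141 /968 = -172.67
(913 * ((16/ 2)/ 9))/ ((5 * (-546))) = -3652/ 12285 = -0.30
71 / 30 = 2.37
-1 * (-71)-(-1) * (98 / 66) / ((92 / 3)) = 71901 / 1012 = 71.05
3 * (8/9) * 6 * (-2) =-32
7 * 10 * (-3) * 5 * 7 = -7350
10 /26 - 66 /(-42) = 178 /91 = 1.96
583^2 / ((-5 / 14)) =-4758446 / 5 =-951689.20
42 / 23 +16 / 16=65 / 23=2.83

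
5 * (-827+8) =-4095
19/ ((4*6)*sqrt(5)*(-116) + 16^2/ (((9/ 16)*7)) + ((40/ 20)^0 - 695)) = 1248219/ 4006356538 - 2762424*sqrt(5)/ 2003178269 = -0.00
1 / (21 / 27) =9 / 7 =1.29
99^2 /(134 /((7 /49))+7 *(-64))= 20.00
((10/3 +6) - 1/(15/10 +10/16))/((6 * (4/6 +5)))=0.26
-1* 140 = -140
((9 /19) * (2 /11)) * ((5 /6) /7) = 15 /1463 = 0.01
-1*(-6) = 6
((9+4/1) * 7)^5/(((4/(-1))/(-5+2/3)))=81124178863/12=6760348238.58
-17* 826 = -14042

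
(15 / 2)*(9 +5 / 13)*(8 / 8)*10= 9150 / 13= 703.85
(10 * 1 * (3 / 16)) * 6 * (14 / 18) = 35 / 4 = 8.75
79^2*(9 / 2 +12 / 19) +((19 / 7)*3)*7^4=1959933 / 38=51577.18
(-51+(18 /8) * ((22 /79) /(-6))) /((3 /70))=-1192.44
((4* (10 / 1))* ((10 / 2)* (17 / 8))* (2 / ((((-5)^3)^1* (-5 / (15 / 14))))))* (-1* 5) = -51 / 7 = -7.29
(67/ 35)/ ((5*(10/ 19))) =1273/ 1750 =0.73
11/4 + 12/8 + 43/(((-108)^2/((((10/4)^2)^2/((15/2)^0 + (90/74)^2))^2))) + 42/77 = 2160682947494441/378358798270464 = 5.71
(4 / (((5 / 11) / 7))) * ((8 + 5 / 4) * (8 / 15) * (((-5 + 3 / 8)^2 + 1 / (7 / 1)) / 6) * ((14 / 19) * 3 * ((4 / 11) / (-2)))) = -2498573 / 5700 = -438.35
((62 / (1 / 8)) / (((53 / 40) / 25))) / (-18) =-248000 / 477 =-519.92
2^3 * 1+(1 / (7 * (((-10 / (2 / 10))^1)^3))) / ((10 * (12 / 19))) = 839999981 / 105000000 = 8.00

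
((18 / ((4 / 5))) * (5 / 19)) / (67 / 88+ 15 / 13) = 128700 / 41629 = 3.09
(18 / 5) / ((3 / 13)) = 78 / 5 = 15.60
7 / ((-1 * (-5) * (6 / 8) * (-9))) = -28 / 135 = -0.21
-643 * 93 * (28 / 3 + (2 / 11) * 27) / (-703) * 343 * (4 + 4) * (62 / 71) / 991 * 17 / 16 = 1693461236110 / 544101613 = 3112.40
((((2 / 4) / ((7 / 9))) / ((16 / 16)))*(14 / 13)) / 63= 1 / 91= 0.01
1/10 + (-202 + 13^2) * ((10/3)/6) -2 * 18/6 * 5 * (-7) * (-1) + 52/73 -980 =-2644471/2190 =-1207.52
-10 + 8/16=-19/2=-9.50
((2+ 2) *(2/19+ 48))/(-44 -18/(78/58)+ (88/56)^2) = -2328872/664639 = -3.50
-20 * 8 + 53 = -107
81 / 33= 27 / 11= 2.45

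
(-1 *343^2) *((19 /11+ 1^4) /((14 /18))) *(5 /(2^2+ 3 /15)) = -5402250 /11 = -491113.64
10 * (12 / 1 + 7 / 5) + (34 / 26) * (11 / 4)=7155 / 52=137.60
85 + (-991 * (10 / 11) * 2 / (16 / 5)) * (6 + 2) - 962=-59197 / 11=-5381.55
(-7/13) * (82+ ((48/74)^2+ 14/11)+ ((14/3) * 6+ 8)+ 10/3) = -38905874/587301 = -66.25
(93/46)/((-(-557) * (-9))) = -31/76866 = -0.00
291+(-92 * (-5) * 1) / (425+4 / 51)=6332049 / 21679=292.08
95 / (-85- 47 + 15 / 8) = -760 / 1041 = -0.73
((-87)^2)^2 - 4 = 57289757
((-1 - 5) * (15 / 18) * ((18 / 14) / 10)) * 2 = -9 / 7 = -1.29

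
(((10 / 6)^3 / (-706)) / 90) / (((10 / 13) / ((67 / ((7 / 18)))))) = -0.02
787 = 787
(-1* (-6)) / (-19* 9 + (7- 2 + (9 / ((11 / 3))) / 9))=-0.04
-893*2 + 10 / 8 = -7139 / 4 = -1784.75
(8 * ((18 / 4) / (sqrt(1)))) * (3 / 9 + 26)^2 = 24964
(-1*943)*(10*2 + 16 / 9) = -184828 / 9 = -20536.44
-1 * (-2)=2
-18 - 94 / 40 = -407 / 20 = -20.35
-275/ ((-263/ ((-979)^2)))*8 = 2108570200/ 263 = 8017377.19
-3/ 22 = -0.14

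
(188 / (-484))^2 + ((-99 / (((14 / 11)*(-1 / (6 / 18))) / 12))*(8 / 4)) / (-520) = -13933859 / 13323310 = -1.05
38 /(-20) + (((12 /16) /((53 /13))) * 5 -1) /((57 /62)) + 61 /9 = 217084 /45315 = 4.79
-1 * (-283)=283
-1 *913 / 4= -913 / 4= -228.25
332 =332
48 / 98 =24 / 49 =0.49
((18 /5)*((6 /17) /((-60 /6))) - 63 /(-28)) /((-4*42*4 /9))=-10827 /380800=-0.03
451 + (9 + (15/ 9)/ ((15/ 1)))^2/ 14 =259079/ 567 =456.93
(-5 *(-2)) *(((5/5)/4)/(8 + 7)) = 1/6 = 0.17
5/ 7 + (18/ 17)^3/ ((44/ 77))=2.79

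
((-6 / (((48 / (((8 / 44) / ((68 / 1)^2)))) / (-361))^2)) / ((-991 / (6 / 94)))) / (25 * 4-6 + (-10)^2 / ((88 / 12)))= 130321 / 415051061688795136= 0.00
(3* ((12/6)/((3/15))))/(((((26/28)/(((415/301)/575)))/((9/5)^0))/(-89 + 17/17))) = -87648/12857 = -6.82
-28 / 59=-0.47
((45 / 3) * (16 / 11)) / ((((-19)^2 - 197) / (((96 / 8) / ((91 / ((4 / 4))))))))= 720 / 41041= 0.02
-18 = -18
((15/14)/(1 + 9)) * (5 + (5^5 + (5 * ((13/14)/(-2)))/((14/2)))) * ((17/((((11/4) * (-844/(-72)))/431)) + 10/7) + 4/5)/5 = 311922832401/20264440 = 15392.62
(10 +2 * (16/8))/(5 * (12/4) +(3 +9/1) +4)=14/31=0.45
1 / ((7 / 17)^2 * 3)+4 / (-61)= 17041 / 8967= 1.90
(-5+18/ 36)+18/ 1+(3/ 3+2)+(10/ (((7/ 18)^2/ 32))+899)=297079/ 98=3031.42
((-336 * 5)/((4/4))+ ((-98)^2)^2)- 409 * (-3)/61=5626344523/61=92235156.11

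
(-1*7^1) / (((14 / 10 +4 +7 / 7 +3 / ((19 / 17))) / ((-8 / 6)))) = 2660 / 2589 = 1.03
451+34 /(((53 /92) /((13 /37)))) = 925075 /1961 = 471.74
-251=-251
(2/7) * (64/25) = 128/175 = 0.73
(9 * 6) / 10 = 27 / 5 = 5.40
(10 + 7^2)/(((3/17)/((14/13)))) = 360.05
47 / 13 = 3.62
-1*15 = -15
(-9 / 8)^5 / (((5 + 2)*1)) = -59049 / 229376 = -0.26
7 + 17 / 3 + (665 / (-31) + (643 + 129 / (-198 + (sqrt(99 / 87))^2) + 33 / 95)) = 10657883932 / 16813005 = 633.91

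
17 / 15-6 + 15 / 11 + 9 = 5.50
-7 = -7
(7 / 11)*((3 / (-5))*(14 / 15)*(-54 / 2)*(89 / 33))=78498 / 3025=25.95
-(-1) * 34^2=1156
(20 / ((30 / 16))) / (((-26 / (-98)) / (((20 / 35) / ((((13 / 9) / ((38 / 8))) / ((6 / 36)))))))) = 2128 / 169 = 12.59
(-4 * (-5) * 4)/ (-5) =-16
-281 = -281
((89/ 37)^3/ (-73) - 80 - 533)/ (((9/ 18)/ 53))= -240341862996/ 3697669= -64998.21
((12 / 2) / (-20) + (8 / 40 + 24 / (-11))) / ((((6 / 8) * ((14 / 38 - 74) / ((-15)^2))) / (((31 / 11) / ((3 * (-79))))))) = -1478390 / 13373041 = -0.11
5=5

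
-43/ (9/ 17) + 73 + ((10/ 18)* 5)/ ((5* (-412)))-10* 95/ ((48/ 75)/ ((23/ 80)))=-51613151/ 118656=-434.98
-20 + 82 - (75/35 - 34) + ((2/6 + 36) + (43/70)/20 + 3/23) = 12591967/96600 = 130.35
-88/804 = -22/201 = -0.11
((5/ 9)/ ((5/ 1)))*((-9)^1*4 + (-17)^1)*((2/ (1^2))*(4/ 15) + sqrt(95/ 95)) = -1219/ 135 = -9.03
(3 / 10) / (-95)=-3 / 950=-0.00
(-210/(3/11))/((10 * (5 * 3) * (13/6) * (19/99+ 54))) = -15246/348725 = -0.04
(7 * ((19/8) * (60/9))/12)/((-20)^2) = 133/5760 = 0.02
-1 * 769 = -769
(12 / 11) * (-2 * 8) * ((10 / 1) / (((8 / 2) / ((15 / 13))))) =-7200 / 143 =-50.35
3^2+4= 13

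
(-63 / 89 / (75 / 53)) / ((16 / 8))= -1113 / 4450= -0.25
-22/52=-11/26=-0.42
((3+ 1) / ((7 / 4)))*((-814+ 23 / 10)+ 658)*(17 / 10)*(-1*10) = 5972.34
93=93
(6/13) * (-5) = -30/13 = -2.31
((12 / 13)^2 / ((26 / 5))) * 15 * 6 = 14.75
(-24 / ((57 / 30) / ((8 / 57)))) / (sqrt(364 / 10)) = -320 * sqrt(910) / 32851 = -0.29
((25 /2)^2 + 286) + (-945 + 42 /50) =-501.91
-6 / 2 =-3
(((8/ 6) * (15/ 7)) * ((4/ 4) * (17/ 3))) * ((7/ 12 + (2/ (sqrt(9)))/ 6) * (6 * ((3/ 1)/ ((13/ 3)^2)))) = 12750/ 1183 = 10.78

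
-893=-893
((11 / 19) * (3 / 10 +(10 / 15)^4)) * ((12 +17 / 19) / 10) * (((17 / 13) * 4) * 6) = 568106 / 48735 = 11.66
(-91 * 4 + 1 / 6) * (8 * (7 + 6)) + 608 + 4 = -111680 / 3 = -37226.67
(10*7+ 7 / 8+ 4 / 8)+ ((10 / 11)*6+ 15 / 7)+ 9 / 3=50495 / 616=81.97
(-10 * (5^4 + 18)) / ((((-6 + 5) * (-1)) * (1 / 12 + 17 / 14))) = -540120 / 109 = -4955.23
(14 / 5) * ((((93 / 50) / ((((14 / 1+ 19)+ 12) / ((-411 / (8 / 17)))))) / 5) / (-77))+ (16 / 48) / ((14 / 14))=491597 / 825000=0.60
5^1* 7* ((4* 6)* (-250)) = -210000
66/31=2.13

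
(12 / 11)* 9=108 / 11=9.82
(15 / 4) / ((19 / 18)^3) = 21870 / 6859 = 3.19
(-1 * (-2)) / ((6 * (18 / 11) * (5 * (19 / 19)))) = 11 / 270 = 0.04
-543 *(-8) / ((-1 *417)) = -1448 / 139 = -10.42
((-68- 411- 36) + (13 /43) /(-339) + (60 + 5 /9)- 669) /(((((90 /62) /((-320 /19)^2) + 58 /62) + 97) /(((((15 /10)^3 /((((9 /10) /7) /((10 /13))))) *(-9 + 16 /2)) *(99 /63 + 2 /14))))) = 1559563292672000 /3927757475343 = 397.06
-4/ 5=-0.80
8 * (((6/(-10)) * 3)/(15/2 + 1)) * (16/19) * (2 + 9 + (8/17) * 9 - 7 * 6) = 209664/5491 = 38.18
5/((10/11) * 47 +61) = 55/1141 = 0.05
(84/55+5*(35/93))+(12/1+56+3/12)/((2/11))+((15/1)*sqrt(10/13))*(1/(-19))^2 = 15*sqrt(130)/4693+15499841/40920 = 378.82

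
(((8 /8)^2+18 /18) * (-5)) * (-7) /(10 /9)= 63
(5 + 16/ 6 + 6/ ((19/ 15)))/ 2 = 707/ 114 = 6.20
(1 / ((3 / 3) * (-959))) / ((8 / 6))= -3 / 3836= -0.00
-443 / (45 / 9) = -443 / 5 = -88.60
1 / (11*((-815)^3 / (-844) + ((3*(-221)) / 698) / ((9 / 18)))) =294556 / 2078211061333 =0.00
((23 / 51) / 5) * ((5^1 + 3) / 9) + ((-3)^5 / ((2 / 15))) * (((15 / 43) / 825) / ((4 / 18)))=-14709367 / 4342140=-3.39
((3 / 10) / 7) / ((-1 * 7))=-3 / 490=-0.01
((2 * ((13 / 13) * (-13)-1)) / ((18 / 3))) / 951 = -14 / 2853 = -0.00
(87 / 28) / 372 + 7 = 24333 / 3472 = 7.01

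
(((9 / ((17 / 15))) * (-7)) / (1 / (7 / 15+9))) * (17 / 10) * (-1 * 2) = 8946 / 5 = 1789.20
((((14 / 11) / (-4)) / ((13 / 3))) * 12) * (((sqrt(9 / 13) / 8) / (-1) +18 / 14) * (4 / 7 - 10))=9.82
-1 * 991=-991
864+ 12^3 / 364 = 79056 / 91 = 868.75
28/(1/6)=168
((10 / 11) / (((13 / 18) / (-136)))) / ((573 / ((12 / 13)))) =-97920 / 355069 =-0.28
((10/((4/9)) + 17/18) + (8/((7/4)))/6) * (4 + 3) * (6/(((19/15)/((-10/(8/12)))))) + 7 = -228617/19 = -12032.47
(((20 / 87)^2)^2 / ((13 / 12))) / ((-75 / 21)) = -179200 / 248255631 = -0.00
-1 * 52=-52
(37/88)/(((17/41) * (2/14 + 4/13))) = 3367/1496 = 2.25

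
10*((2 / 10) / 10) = 1 / 5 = 0.20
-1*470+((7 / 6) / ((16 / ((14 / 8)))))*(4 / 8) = -360911 / 768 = -469.94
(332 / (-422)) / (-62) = 83 / 6541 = 0.01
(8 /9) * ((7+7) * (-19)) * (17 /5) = -36176 /45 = -803.91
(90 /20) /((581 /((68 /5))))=306 /2905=0.11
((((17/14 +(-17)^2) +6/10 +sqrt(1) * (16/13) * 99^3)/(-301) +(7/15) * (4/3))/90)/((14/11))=-107596079723/3106139400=-34.64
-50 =-50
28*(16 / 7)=64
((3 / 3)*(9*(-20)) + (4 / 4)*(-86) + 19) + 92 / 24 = -243.17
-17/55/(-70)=17/3850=0.00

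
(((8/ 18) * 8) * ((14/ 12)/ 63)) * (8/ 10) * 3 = 64/ 405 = 0.16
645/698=0.92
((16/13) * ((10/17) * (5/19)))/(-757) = -800/3178643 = -0.00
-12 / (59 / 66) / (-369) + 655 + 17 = 1625656 / 2419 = 672.04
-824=-824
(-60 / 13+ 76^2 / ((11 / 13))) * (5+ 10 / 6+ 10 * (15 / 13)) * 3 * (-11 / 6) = -346296820 / 507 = -683031.20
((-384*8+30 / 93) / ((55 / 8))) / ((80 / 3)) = -142833 / 8525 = -16.75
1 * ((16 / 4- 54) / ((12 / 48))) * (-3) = 600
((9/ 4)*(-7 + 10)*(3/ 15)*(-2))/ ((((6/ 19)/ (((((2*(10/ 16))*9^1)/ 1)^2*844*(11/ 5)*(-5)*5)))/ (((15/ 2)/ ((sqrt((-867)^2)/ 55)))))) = 221018675625/ 9248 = 23899078.25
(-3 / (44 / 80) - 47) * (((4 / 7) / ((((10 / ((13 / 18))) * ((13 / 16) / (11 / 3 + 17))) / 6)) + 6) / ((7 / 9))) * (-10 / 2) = 2235298 / 539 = 4147.12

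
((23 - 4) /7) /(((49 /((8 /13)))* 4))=38 /4459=0.01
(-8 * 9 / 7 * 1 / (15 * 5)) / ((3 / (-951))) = 7608 / 175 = 43.47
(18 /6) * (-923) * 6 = -16614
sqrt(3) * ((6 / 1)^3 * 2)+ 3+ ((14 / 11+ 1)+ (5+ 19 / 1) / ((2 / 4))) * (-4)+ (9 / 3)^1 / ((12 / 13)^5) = -176650753 / 912384+ 432 * sqrt(3) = 554.63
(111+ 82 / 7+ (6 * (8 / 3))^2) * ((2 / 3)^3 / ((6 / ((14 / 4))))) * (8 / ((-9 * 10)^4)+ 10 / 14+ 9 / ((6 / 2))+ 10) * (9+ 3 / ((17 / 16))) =139841417683319 / 13175308125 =10613.90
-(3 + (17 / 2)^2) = -301 / 4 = -75.25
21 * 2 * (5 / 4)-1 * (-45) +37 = 269 / 2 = 134.50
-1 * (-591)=591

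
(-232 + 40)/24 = -8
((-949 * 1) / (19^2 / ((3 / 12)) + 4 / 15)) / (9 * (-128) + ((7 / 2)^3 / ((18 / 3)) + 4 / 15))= 71175 / 123981718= 0.00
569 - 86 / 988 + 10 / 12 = 422182 / 741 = 569.75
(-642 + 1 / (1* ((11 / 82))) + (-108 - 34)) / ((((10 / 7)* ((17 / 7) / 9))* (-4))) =1883511 / 3740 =503.61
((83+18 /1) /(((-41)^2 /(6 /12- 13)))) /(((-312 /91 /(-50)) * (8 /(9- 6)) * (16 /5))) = -2209375 /1721344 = -1.28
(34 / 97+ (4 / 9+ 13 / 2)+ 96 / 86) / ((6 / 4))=631499 / 112617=5.61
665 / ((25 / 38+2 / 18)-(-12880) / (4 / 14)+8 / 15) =1137150 / 77089027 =0.01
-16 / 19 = -0.84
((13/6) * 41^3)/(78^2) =68921/2808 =24.54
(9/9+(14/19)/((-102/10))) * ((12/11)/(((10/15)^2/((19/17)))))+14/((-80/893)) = -19548289/127160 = -153.73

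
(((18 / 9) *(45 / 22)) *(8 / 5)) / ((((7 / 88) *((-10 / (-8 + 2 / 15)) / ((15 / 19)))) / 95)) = 33984 / 7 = 4854.86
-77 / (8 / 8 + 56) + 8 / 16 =-97 / 114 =-0.85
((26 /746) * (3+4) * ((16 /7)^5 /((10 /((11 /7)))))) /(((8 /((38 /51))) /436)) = 97.13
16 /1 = 16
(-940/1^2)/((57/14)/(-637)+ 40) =-8382920/356663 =-23.50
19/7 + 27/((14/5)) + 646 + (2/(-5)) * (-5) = 9245/14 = 660.36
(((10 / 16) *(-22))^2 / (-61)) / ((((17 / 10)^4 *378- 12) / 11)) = -20796875 / 1918507218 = -0.01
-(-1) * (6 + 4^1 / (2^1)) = 8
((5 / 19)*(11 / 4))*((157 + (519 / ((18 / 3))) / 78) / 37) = 1356575 / 438672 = 3.09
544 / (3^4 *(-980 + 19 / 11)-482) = -5984 / 876943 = -0.01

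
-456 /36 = -38 /3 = -12.67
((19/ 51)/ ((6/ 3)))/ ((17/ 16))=152/ 867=0.18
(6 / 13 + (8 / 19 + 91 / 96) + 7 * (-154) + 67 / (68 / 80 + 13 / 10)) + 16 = -1049191697 / 1019616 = -1029.01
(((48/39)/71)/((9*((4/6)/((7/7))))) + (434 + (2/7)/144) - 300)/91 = 62337995/42332472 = 1.47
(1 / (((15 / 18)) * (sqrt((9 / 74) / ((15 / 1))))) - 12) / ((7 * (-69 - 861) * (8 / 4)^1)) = 1 / 1085 - sqrt(1110) / 32550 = -0.00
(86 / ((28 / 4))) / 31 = 86 / 217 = 0.40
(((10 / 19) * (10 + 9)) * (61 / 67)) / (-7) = -610 / 469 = -1.30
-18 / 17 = -1.06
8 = 8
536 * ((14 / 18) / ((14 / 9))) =268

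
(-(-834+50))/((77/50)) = 5600/11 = 509.09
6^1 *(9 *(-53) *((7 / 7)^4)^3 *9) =-25758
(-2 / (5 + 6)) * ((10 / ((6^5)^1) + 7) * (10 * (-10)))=680525 / 5346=127.30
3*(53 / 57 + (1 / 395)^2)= 8269382 / 2964475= 2.79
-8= -8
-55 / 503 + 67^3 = 151283734 / 503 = 300762.89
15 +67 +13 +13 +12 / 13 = 1416 / 13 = 108.92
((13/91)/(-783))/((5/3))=-1/9135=-0.00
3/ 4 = 0.75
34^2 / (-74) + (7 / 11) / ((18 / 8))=-56186 / 3663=-15.34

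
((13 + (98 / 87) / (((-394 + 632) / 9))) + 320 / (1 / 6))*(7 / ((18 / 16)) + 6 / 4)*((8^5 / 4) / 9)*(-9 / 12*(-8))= 1085158277120 / 13311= 81523422.52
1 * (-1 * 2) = -2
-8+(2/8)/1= -31/4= -7.75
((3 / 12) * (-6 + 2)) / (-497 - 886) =1 / 1383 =0.00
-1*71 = -71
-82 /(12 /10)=-205 /3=-68.33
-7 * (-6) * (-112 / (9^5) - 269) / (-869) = 2814938 / 216513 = 13.00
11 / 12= 0.92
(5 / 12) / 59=5 / 708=0.01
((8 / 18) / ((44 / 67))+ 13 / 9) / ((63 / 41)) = 410 / 297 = 1.38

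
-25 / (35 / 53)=-265 / 7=-37.86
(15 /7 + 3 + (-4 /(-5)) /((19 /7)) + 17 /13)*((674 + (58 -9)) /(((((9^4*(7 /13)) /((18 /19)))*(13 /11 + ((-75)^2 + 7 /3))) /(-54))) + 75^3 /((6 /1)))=474277.93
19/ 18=1.06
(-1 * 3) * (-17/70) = 0.73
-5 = -5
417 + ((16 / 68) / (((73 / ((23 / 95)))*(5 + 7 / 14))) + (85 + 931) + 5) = 1864863294 / 1296845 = 1438.00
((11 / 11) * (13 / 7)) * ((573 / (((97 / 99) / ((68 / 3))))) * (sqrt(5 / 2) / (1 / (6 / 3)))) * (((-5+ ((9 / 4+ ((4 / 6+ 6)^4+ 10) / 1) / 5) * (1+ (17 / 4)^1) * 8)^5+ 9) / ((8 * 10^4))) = 1260395480976343094270.14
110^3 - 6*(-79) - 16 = 1331458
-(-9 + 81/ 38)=261/ 38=6.87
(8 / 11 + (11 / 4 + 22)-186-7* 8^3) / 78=-48.01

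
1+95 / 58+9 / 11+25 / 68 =82945 / 21692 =3.82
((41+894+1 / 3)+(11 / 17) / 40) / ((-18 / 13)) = -675.53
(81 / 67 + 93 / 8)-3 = 5271 / 536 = 9.83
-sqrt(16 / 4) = -2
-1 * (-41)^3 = 68921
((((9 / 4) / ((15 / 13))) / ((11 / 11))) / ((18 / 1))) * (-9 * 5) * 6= -117 / 4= -29.25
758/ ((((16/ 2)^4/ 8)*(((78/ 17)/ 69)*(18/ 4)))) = 148189/ 29952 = 4.95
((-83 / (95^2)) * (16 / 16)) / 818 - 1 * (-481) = 3550958367 / 7382450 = 481.00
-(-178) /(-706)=-89 /353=-0.25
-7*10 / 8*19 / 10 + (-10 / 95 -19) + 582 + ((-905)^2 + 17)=124577417 / 152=819588.27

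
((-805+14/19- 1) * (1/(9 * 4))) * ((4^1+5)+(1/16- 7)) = -14025/304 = -46.13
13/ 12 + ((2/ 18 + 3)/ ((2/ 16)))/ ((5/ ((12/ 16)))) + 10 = 889/ 60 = 14.82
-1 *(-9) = 9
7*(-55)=-385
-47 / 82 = -0.57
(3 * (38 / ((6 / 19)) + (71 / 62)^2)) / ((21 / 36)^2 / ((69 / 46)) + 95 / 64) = 606012624 / 2841677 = 213.26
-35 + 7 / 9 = -308 / 9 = -34.22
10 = 10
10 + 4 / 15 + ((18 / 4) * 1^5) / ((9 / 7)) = 413 / 30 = 13.77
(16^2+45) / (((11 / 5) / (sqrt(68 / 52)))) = 1505 * sqrt(221) / 143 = 156.46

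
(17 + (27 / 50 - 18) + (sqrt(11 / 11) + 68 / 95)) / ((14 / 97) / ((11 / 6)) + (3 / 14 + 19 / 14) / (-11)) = -8910517 / 455050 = -19.58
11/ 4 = 2.75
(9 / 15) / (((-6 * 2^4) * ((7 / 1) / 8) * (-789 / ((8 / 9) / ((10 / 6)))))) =2 / 414225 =0.00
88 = 88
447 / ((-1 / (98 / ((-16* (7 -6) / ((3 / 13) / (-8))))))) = -65709 / 832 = -78.98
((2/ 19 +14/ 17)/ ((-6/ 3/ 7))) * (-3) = 3150/ 323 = 9.75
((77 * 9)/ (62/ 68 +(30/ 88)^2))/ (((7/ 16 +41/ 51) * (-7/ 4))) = -310.31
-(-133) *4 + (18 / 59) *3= 31442 / 59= 532.92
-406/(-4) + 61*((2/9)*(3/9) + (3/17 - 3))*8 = -1138535/918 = -1240.23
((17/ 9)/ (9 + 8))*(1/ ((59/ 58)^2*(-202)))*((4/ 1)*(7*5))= -235480/ 3164229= -0.07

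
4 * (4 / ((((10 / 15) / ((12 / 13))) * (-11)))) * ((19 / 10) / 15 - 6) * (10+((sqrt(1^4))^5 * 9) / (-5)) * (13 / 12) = 144484 / 1375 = 105.08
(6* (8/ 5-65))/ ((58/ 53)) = -50403/ 145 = -347.61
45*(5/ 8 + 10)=3825/ 8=478.12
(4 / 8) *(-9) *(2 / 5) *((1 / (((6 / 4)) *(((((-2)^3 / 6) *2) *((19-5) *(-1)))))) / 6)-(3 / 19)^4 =-436323 / 72979760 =-0.01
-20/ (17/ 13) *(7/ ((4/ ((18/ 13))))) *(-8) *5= 25200/ 17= 1482.35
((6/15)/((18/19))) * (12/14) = 38/105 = 0.36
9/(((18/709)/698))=247441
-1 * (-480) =480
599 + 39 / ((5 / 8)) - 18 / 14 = 660.11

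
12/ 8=3/ 2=1.50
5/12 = 0.42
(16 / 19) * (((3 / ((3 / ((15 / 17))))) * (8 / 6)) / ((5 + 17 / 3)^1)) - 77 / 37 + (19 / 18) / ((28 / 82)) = 3322057 / 3011652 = 1.10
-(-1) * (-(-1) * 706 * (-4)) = -2824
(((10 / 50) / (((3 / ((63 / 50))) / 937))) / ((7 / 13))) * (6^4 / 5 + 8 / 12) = 23740769 / 625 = 37985.23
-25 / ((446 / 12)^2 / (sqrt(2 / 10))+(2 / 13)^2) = 21902400 / 353152972221269 - 1278278972100 * sqrt(5) / 353152972221269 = -0.01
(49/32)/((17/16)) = 49/34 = 1.44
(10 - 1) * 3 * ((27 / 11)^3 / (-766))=-0.52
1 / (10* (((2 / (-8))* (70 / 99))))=-99 / 175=-0.57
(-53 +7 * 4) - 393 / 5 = -103.60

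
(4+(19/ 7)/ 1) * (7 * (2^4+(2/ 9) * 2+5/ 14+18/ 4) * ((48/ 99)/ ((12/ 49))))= 160552/ 81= 1982.12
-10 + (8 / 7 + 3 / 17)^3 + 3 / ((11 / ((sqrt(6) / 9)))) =-12981697 / 1685159 + sqrt(6) / 33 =-7.63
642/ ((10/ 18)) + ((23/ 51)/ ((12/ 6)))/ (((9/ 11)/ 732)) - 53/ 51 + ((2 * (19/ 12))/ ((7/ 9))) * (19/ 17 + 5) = 7396363/ 5355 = 1381.21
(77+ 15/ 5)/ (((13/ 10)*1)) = 800/ 13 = 61.54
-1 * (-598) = 598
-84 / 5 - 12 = -28.80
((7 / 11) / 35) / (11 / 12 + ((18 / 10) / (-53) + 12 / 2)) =636 / 240757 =0.00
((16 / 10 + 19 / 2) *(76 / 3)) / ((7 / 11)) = 15466 / 35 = 441.89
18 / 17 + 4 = 86 / 17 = 5.06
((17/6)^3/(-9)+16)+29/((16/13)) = 37.04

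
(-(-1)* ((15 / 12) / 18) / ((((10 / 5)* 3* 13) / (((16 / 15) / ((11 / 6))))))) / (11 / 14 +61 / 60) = 280 / 974259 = 0.00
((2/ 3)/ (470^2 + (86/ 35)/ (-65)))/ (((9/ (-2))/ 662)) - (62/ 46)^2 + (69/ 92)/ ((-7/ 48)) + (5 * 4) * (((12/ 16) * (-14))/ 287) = -193234058472529/ 25122596499567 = -7.69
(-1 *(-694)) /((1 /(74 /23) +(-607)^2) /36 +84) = 1848816 /27489025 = 0.07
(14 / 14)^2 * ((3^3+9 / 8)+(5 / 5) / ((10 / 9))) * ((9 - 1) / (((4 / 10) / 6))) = 3483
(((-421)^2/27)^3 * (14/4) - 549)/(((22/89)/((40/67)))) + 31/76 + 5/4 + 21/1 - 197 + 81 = 2391232700275.24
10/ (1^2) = 10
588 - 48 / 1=540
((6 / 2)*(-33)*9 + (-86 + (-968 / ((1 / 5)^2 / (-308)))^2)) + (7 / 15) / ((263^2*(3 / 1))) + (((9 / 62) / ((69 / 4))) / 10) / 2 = 49318027323986843033267 / 887714946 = 55556152959023.00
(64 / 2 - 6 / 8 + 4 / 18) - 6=917 / 36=25.47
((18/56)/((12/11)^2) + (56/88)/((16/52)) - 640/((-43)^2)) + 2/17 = 326809563/154901824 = 2.11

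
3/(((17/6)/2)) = 36/17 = 2.12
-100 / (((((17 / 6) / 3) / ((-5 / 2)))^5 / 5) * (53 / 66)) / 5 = 1217885625000 / 75252421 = 16184.01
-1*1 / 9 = -1 / 9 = -0.11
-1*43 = -43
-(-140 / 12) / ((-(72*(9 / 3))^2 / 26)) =-455 / 69984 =-0.01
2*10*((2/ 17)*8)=320/ 17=18.82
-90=-90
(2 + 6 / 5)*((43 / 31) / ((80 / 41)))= 1763 / 775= 2.27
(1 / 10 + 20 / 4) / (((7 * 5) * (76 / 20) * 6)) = 17 / 2660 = 0.01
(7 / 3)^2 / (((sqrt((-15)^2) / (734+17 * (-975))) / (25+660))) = -106340633 / 27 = -3938541.96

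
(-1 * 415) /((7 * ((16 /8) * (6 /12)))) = -415 /7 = -59.29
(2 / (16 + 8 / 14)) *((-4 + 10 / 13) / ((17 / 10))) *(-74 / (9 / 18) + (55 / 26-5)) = 2883405 / 83317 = 34.61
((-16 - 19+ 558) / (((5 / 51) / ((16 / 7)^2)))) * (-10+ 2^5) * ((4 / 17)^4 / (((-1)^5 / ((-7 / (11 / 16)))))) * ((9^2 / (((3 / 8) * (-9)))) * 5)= -78970355712 / 34391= -2296250.64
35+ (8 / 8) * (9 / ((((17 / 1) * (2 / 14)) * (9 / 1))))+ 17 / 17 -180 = -2441 / 17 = -143.59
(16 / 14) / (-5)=-8 / 35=-0.23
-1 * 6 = -6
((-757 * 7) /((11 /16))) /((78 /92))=-3900064 /429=-9091.06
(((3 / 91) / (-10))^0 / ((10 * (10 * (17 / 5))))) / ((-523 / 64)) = -0.00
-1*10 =-10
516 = 516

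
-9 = -9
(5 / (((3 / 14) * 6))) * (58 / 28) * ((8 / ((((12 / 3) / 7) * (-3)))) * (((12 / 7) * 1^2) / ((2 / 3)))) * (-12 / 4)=290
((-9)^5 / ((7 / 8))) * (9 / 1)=-607361.14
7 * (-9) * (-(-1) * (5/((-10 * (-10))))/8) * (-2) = 63/80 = 0.79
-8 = -8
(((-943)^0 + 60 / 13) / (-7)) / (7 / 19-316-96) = 1387 / 711711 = 0.00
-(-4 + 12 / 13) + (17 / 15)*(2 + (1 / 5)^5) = 5.34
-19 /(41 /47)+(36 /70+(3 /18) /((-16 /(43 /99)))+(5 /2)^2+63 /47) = -8769035711 /640997280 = -13.68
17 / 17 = 1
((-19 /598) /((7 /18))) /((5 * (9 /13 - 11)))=171 /107870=0.00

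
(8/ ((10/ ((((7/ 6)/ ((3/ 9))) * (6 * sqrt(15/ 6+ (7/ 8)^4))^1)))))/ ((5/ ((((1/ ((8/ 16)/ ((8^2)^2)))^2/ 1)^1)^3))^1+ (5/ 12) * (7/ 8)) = 1190036353683150593851392 * sqrt(12641)/ 1652828269004375824793675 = 80.95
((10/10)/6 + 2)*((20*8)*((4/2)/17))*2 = 4160/51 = 81.57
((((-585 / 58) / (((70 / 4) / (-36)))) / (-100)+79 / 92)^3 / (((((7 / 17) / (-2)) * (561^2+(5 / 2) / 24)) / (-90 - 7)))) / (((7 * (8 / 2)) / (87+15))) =0.00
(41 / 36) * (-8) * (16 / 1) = -1312 / 9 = -145.78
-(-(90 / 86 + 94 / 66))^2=-12292036 / 2013561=-6.10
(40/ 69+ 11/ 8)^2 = 1164241/ 304704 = 3.82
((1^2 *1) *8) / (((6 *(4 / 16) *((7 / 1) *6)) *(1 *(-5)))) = -8 / 315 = -0.03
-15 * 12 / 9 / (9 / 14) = -280 / 9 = -31.11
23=23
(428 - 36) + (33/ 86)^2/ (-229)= 663923039/ 1693684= 392.00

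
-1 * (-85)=85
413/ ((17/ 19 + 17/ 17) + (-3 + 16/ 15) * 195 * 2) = -7847/ 14290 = -0.55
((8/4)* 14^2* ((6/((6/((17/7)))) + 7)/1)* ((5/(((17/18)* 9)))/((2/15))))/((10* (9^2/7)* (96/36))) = 2695/51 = 52.84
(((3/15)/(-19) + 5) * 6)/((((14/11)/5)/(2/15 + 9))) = 714318/665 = 1074.16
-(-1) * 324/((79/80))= 328.10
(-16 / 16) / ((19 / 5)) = -5 / 19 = -0.26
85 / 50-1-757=-7563 / 10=-756.30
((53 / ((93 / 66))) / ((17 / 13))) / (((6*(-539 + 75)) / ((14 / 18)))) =-53053 / 6602256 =-0.01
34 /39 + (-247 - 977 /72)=-243077 /936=-259.70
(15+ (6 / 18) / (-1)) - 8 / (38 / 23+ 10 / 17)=11.10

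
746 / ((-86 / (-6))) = 2238 / 43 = 52.05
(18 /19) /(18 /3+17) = 18 /437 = 0.04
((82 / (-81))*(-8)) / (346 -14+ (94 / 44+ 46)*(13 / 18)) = 28864 / 1307151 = 0.02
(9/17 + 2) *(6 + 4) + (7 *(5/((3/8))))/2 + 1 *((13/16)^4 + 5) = 258685411/3342336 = 77.40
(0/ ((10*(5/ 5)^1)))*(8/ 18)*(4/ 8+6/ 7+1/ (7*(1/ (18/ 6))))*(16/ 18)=0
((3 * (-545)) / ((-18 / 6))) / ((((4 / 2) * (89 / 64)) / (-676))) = -11789440 / 89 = -132465.62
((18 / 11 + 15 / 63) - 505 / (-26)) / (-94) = -127913 / 564564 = -0.23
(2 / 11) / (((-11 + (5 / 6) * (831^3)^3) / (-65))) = -260 / 3464580437404256981381557393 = -0.00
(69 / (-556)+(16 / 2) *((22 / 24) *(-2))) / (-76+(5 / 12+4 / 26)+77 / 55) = 1603615 / 8026277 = 0.20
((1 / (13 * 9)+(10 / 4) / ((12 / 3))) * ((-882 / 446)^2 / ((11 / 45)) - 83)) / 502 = -5433500669 / 64257227892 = -0.08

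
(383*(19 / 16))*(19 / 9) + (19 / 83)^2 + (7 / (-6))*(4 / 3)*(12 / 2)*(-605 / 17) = 21794862127 / 16864272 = 1292.37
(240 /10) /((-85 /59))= -1416 /85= -16.66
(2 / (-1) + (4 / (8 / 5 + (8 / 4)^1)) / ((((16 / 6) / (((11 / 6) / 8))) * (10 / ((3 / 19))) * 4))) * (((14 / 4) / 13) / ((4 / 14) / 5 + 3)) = -1099805 / 6245376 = -0.18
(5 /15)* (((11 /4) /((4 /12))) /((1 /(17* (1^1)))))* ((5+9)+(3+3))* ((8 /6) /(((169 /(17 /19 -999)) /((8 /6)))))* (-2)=567402880 /28899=19634.00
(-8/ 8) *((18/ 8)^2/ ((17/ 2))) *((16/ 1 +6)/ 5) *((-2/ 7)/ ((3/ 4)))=594/ 595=1.00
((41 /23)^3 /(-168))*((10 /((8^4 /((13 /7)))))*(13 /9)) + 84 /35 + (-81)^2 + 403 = 9186322532582983 /1318661406720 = 6966.40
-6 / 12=-1 / 2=-0.50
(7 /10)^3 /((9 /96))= 1372 /375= 3.66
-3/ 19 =-0.16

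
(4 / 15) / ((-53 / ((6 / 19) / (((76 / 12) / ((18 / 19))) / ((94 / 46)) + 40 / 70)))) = -142128 / 343754555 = -0.00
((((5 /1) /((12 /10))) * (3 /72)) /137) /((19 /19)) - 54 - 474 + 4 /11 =-114501037 /217008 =-527.64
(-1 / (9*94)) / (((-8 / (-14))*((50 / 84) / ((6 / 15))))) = -49 / 35250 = -0.00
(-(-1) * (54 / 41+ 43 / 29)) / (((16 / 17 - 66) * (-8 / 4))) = 56593 / 2630068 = 0.02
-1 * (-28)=28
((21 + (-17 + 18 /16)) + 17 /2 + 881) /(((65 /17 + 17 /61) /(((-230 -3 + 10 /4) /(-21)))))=3421453949 /1429344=2393.72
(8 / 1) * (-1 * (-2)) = 16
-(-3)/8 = 3/8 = 0.38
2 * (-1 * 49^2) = -4802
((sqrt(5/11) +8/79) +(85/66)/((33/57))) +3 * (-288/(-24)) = sqrt(55)/11 +2198137/57354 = 39.00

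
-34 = -34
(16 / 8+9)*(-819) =-9009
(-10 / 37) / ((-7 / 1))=10 / 259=0.04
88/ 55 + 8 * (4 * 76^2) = 924168/ 5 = 184833.60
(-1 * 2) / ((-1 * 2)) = 1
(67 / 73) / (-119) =-67 / 8687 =-0.01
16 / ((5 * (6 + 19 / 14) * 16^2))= 7 / 4120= 0.00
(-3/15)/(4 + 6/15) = -1/22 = -0.05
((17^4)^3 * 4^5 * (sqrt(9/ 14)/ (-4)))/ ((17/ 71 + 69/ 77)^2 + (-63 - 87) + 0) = 477626476243260623087424 * sqrt(14)/ 2222337043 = 804160034403208.45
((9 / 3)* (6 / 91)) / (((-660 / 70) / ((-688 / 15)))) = 688 / 715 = 0.96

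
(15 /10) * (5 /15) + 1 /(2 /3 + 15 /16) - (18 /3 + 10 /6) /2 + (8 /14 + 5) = 661 /231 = 2.86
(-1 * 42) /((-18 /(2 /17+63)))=7511 /51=147.27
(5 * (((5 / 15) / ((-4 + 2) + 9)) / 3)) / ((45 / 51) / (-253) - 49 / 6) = -43010 / 4427619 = -0.01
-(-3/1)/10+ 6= 63/10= 6.30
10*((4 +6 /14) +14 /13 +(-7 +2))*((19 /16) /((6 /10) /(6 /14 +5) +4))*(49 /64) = 1453025 /1299584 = 1.12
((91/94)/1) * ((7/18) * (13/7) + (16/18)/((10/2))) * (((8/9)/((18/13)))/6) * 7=8281/12690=0.65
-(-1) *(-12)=-12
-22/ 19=-1.16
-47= -47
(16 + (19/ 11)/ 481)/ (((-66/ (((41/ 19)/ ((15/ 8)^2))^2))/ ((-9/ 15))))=3886794752/ 70910643375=0.05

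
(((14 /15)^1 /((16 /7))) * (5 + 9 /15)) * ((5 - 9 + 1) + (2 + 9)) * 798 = 364952 /25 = 14598.08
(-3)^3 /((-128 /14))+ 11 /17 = 3917 /1088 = 3.60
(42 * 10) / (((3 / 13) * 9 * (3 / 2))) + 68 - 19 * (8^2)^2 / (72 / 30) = -870044 / 27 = -32223.85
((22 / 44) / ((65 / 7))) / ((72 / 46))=161 / 4680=0.03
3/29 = 0.10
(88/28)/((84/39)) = 143/98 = 1.46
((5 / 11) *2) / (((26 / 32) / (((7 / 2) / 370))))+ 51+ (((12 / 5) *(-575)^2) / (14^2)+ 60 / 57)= 4100.53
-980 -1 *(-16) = -964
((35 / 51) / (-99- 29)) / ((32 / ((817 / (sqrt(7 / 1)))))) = -4085* sqrt(7) / 208896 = -0.05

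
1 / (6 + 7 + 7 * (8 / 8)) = 1 / 20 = 0.05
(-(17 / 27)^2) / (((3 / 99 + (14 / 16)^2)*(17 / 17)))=-203456 / 408483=-0.50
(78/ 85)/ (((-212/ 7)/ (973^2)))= -258457017/ 9010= -28685.57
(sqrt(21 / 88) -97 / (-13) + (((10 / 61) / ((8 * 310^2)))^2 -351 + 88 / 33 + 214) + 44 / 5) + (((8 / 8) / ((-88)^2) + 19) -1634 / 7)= -241560764893082630707 / 726498022829779200 + sqrt(462) / 44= -332.01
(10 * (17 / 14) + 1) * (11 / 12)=253 / 21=12.05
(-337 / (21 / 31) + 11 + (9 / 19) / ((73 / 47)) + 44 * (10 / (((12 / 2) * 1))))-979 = -1391.84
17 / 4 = 4.25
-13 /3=-4.33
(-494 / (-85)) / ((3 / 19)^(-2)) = 234 / 1615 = 0.14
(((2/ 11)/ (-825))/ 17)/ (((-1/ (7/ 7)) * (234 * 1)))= 1/ 18050175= 0.00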